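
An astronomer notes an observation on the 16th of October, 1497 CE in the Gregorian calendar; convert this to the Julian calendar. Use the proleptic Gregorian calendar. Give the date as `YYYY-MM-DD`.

The Julian–Gregorian offset here is 9 days (Julian trailing).
16 October 1497 Gregorian − 9 days → 7 October 1497 Julian.

1497-10-07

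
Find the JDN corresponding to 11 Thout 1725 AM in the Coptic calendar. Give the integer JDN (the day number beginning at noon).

In the Gregorian calendar the same day is 21 September 2008.
JDN 2451545 is 1 January 2000 CE (Gregorian); the target day is +3186 days from there, so JDN = 2454731.

2454731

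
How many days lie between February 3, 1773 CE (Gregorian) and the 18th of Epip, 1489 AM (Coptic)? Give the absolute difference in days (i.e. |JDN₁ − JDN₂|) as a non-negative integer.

170

JDN of the first date = 2368669.
JDN of the second date = 2368839.
|2368839 − 2368669| = 170.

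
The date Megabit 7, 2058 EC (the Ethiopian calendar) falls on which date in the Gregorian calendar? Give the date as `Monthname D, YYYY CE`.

March 16, 2066 CE

Both dates share Julian Day Number 2475726; in the Gregorian calendar that is 16 March 2066 CE.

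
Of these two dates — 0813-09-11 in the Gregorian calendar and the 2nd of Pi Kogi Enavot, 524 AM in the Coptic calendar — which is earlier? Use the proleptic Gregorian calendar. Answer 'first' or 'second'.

Converting both to JDN: 2018256 vs 2016417; the smaller is the second.

second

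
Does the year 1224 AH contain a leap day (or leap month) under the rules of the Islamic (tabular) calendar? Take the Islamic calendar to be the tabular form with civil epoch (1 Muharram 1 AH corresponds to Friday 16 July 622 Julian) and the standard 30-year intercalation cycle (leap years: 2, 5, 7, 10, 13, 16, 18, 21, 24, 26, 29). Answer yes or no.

Year 1224 AH is year 24 of its 30-year cycle; leap positions are 2, 5, 7, 10, 13, 16, 18, 21, 24, 26, 29, so it is a leap year (355 days).

yes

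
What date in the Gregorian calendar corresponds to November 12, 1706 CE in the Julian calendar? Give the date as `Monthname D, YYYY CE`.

At this point the Julian calendar is 11 days behind the Gregorian.
12 November 1706 Julian + 11 days → 23 November 1706 Gregorian.

November 23, 1706 CE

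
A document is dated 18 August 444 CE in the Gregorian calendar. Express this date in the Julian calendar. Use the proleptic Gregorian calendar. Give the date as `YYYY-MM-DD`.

0444-08-17

At this point the Julian calendar is 1 day behind the Gregorian.
18 August 444 Gregorian − 1 day → 17 August 444 Julian.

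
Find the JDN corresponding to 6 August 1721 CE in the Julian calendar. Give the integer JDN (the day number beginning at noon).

2349871

In the Gregorian calendar the same day is 17 August 1721.
JDN 2299161 is 15 October 1582 CE (Gregorian); the target day is +50710 days from there, so JDN = 2349871.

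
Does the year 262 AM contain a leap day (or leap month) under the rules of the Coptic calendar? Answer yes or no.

no

262 mod 4 = 2; in the Coptic calendar a year is leap when year mod 4 = 3, so it is a common year.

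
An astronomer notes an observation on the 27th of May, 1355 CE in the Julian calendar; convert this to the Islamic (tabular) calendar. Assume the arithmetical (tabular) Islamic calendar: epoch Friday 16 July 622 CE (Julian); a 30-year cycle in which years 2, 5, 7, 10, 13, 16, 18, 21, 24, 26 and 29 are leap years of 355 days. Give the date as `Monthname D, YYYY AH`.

Jumada al-Awwal 14, 756 AH

The source date corresponds to 4 June 1355 in the proleptic Gregorian calendar (JDN 2216118).
That day falls on 14 Jumada al-Awwal 756 AH in the tabular Islamic calendar.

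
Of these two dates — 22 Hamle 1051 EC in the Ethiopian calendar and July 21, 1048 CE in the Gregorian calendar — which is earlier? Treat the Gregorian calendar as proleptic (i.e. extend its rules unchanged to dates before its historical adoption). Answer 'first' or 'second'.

second

Converting both to JDN: 2108054 vs 2104036; the smaller is the second.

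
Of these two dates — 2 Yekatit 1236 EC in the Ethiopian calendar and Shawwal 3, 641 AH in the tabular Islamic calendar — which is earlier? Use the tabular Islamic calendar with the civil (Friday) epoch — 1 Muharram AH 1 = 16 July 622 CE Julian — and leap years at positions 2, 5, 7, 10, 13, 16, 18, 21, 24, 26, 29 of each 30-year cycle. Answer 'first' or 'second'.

first

First date → JDN 2175456; second date → JDN 2175503.
JDN 2175456 < JDN 2175503, so the first date is earlier.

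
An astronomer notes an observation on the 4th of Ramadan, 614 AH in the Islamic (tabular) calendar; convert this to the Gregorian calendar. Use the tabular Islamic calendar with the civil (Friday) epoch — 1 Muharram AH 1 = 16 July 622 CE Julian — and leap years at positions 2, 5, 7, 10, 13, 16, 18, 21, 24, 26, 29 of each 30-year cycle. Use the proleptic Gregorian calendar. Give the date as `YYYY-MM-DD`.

Julian Day Number of the source date = 2165906.
Converting JDN 2165906 to the Gregorian calendar gives 12 December 1217 CE.

1217-12-12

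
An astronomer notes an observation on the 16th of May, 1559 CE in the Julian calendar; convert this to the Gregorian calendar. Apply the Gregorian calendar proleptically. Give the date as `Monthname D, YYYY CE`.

The Julian–Gregorian offset here is 10 days (Julian trailing).
16 May 1559 Julian + 10 days → 26 May 1559 Gregorian.

May 26, 1559 CE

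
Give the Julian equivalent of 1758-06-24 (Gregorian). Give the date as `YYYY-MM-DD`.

For dates in this range the Gregorian date is 11 days ahead of the Julian.
24 June 1758 Gregorian − 11 days → 13 June 1758 Julian.

1758-06-13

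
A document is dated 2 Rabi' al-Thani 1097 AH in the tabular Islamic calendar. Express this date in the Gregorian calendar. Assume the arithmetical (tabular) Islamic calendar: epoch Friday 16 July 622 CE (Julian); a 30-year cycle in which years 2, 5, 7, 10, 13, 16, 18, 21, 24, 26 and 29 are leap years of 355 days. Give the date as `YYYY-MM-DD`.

Julian Day Number of the source date = 2336916.
Converting JDN 2336916 to the Gregorian calendar gives 26 February 1686 CE.

1686-02-26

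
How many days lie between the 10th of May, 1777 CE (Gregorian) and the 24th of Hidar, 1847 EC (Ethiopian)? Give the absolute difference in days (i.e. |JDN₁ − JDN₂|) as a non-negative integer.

28329

JDN of the first date = 2370226.
JDN of the second date = 2398555.
|2398555 − 2370226| = 28329.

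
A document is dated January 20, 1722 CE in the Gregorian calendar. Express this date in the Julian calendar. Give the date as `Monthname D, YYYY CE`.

At this point the Julian calendar is 11 days behind the Gregorian.
20 January 1722 Gregorian − 11 days → 9 January 1722 Julian.

January 9, 1722 CE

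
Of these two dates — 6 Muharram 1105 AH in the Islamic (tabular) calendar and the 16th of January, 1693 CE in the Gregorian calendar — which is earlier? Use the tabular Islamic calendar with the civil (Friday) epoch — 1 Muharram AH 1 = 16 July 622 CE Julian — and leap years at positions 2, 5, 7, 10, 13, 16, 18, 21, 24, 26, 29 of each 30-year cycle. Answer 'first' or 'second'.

First date → JDN 2339666; second date → JDN 2339432.
JDN 2339432 < JDN 2339666, so the second date is earlier.

second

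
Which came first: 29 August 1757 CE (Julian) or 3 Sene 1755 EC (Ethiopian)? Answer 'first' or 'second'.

first

Converting both to JDN: 2363043 vs 2365141; the smaller is the first.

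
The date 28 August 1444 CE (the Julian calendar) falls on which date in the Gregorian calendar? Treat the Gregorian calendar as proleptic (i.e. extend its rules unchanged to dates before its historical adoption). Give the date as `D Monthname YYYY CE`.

6 September 1444 CE

The Julian–Gregorian offset here is 9 days (Julian trailing).
28 August 1444 Julian + 9 days → 6 September 1444 Gregorian.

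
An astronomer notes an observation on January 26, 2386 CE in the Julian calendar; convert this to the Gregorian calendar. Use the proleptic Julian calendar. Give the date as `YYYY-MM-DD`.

At this point the Julian calendar is 16 days behind the Gregorian.
26 January 2386 Julian + 16 days → 11 February 2386 Gregorian.

2386-02-11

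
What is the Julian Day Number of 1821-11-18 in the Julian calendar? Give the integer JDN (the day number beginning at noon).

2386500

Equivalently 30 November 1821 (Gregorian).
JDN 2400001 is 17 November 1858 CE (Gregorian), MJD 0; the target day is −13501 days from there, so JDN = 2386500.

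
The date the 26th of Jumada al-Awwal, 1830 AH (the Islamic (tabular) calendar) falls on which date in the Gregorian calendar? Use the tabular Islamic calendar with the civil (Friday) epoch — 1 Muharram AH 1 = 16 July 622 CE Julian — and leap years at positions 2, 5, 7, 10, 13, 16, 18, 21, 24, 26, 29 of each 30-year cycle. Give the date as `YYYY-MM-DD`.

Julian Day Number of the source date = 2596720.
Converting JDN 2596720 to the Gregorian calendar gives 23 June 2397 CE.

2397-06-23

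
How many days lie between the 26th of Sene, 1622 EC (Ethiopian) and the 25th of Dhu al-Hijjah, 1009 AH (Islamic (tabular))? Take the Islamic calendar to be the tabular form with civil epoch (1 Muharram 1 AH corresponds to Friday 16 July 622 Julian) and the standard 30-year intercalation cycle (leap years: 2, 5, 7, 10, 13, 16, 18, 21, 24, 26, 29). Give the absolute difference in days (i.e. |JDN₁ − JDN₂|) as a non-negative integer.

First date → JDN 2316586; second date → JDN 2305991.
The interval is |2316586 − 2305991| = 10595 days.

10595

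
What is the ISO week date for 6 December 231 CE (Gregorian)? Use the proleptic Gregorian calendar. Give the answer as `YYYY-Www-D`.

The weekday is Tuesday (ISO weekday 2).
That Tuesday belongs to ISO week 49 of ISO year 231.

0231-W49-2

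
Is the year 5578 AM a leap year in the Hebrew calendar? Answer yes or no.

Hebrew year 5578 is year 11 of its 19-year Metonic cycle; leap years are at positions 3, 6, 8, 11, 14, 17, 19, so it is a leap year (13 months).

yes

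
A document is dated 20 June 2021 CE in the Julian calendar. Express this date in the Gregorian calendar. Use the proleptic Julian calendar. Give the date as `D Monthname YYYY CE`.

3 July 2021 CE

The Julian–Gregorian offset here is 13 days (Julian trailing).
20 June 2021 Julian + 13 days → 3 July 2021 Gregorian.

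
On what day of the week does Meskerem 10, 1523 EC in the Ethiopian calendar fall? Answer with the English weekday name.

Equivalently 17 September 1530 Gregorian, JDN 2280140.
Since JDN mod 7 = 2 (0 = Monday), the day is Wednesday.

Wednesday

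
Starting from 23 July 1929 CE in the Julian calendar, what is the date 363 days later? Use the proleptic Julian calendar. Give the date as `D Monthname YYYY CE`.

21 July 1930 CE

Counting 363 days forward from JDN 2425829 reaches JDN 2426192, which is 21 July 1930 CE.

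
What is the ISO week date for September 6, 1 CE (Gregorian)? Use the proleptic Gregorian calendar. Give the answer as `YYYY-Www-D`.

The weekday is Thursday (ISO weekday 4).
That Thursday belongs to ISO week 36 of ISO year 1.

0001-W36-4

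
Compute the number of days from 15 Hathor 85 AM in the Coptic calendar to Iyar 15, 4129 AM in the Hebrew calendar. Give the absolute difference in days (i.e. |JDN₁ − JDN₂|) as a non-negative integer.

179

JDN of the first date = 1855785.
JDN of the second date = 1855964.
|1855964 − 1855785| = 179.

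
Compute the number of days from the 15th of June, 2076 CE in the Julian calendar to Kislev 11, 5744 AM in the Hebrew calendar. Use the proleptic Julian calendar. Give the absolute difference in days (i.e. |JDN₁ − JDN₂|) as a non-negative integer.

First date → JDN 2479483; second date → JDN 2445656.
The interval is |2479483 − 2445656| = 33827 days.

33827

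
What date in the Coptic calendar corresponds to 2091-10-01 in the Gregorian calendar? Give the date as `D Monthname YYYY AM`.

20 Thout 1808 AM

Julian Day Number of the source date = 2485056.
Converting JDN 2485056 to the Coptic calendar gives 20 Thout 1808 AM.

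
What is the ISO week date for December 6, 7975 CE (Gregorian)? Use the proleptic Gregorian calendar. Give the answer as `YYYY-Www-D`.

The weekday is Saturday (ISO weekday 6).
That Saturday belongs to ISO week 49 of ISO year 7975.

7975-W49-6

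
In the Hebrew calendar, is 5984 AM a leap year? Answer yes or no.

Hebrew year 5984 is year 18 of its 19-year Metonic cycle; leap years are at positions 3, 6, 8, 11, 14, 17, 19, so it is a common year (12 months).

no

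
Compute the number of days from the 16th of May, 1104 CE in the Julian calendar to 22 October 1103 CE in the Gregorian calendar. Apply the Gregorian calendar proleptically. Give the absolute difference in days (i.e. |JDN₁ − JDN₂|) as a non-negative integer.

JDN of the first date = 2124430.
JDN of the second date = 2124216.
|2124216 − 2124430| = 214.

214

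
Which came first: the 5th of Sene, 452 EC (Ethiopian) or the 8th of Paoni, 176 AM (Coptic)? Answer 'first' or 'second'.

First date → JDN 1889223; second date → JDN 1889226.
JDN 1889223 < JDN 1889226, so the first date is earlier.

first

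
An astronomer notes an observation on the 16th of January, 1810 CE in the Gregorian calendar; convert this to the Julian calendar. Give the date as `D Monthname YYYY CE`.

4 January 1810 CE

For dates in this range the Gregorian date is 12 days ahead of the Julian.
16 January 1810 Gregorian − 12 days → 4 January 1810 Julian.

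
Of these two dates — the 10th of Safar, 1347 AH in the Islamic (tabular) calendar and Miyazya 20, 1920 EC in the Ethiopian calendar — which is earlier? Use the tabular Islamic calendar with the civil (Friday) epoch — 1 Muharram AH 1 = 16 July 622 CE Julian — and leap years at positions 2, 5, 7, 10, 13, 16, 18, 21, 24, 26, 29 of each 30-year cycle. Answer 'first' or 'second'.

second

Converting both to JDN: 2425457 vs 2425365; the smaller is the second.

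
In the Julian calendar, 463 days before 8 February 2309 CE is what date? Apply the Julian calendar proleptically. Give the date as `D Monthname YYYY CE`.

3 November 2307 CE

Counting 463 days back from JDN 2564459 reaches JDN 2563996, which is 3 November 2307 CE.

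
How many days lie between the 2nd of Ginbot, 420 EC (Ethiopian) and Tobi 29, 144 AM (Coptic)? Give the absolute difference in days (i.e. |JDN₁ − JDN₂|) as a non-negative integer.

First date → JDN 1877502; second date → JDN 1877409.
The interval is |1877502 − 1877409| = 93 days.

93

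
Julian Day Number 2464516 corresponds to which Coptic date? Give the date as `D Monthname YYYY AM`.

JDN 2464516 is 7 July 2035 in the Gregorian calendar.
In the Coptic calendar that day is 30 Paoni 1751 AM.

30 Paoni 1751 AM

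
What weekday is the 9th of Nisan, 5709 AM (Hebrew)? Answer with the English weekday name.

In the Gregorian calendar this is 8 April 1949 (JDN 2433015).
2433015 ≡ 4 (mod 7); counting from Monday = 0 gives Friday.

Friday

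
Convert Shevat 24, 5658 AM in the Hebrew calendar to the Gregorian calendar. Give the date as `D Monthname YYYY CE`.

Julian Day Number of the source date = 2414337.
Converting JDN 2414337 to the Gregorian calendar gives 16 February 1898 CE.

16 February 1898 CE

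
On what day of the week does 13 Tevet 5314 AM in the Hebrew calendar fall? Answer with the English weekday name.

Monday

This is JDN 2288643 (28 December 1553 Gregorian).
JDN 2288643 mod 7 = 0, and JDN 0 was a Monday, so this is a Monday.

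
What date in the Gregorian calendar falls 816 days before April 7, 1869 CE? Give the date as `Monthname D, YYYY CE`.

January 12, 1867 CE

The starting date is JDN 2403795; 2403795 − 816 = 2402979.
JDN 2402979 corresponds to January 12, 1867 CE.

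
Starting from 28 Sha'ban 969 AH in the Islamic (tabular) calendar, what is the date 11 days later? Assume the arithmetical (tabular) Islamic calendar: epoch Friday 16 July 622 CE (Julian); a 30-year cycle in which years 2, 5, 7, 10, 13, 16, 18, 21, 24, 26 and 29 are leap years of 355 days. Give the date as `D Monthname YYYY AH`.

10 Ramadan 969 AH

The starting date is JDN 2291701; 2291701 + 11 = 2291712.
JDN 2291712 corresponds to 10 Ramadan 969 AH.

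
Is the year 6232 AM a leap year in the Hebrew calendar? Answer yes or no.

yes

Hebrew year 6232 is year 19 of its 19-year Metonic cycle; leap years are at positions 3, 6, 8, 11, 14, 17, 19, so it is a leap year (13 months).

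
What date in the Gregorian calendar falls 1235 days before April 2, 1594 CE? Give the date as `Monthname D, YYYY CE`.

JDN of April 2, 1594 CE = 2303348.
2303348 − 1235 = 2302113.
JDN 2302113 in the Gregorian calendar is November 14, 1590 CE.

November 14, 1590 CE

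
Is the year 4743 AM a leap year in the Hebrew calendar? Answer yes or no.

Hebrew year 4743 is year 12 of its 19-year Metonic cycle; leap years are at positions 3, 6, 8, 11, 14, 17, 19, so it is a common year (12 months).

no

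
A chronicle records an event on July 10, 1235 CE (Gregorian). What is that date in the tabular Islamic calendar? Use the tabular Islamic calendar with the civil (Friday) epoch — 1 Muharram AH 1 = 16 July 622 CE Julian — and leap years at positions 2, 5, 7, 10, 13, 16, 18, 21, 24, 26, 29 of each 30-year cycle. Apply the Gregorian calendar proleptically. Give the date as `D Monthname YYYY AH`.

Julian Day Number of the source date = 2172325.
Converting JDN 2172325 to the tabular Islamic calendar gives 15 Shawwal 632 AH.

15 Shawwal 632 AH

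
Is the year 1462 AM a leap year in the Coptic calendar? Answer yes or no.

no

1462 mod 4 = 2; in the Coptic calendar a year is leap when year mod 4 = 3, so it is a common year.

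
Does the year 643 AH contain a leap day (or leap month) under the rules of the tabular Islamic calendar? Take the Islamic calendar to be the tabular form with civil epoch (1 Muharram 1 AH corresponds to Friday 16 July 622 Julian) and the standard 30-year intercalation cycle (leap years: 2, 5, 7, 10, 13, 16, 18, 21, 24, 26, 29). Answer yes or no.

yes

Year 643 AH is year 13 of its 30-year cycle; leap positions are 2, 5, 7, 10, 13, 16, 18, 21, 24, 26, 29, so it is a leap year (355 days).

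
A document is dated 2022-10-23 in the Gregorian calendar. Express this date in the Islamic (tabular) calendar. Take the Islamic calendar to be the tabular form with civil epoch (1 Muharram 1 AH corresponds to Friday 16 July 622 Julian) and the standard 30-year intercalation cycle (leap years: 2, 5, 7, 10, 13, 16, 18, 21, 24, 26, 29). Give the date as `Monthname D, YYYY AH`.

Both dates share Julian Day Number 2459876; in the tabular Islamic calendar that is 27 Rabi' al-Awwal 1444 AH.

Rabi' al-Awwal 27, 1444 AH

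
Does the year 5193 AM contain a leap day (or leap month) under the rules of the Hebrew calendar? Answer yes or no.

yes

Hebrew year 5193 is year 6 of its 19-year Metonic cycle; leap years are at positions 3, 6, 8, 11, 14, 17, 19, so it is a leap year (13 months).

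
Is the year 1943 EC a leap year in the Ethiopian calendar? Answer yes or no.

1943 mod 4 = 3; in the Ethiopian calendar a year is leap when year mod 4 = 3, so it is a leap year.

yes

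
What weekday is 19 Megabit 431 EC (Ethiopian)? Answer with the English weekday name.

Wednesday

In the proleptic Gregorian calendar this is 16 March 439 (JDN 1881476).
JDN 1881476 mod 7 = 2, and JDN 0 was a Monday, so this is a Wednesday.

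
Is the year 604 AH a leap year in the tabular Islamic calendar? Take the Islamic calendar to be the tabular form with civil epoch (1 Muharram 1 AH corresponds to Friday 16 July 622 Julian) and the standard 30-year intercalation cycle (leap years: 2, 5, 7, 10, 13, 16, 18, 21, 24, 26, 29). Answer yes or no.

no

Year 604 AH is year 4 of its 30-year cycle; leap positions are 2, 5, 7, 10, 13, 16, 18, 21, 24, 26, 29, so it is a common year (354 days).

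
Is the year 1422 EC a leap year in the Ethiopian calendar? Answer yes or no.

no

1422 mod 4 = 2; in the Ethiopian calendar a year is leap when year mod 4 = 3, so it is a common year.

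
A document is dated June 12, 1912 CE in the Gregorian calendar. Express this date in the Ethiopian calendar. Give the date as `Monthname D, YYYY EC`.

Both dates share Julian Day Number 2419566; in the Ethiopian calendar that is 5 Sene 1904 EC.

Sene 5, 1904 EC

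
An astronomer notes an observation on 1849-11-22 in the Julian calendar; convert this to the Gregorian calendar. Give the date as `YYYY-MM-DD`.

1849-12-04

At this point the Julian calendar is 12 days behind the Gregorian.
22 November 1849 Julian + 12 days → 4 December 1849 Gregorian.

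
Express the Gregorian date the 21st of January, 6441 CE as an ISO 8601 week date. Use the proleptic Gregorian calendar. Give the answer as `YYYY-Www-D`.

6441-W04-1

The weekday is Monday (ISO weekday 1).
That Monday belongs to ISO week 4 of ISO year 6441.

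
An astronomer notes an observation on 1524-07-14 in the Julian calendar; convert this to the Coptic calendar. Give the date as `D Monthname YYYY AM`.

Both dates share Julian Day Number 2277894; in the Coptic calendar that is 20 Epip 1240 AM.

20 Epip 1240 AM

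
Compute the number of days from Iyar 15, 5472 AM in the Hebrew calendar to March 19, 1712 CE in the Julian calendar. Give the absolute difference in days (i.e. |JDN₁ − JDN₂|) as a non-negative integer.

First date → JDN 2346496; second date → JDN 2346444.
The interval is |2346496 − 2346444| = 52 days.

52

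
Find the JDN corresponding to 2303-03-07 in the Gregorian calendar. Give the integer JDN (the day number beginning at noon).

2562278

JDN 2299161 is 15 October 1582 CE (Gregorian); the target day is +263117 days from there, so JDN = 2562278.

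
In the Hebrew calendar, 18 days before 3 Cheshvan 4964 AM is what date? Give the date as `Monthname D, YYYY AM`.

The starting date is JDN 2160736; 2160736 − 18 = 2160718.
JDN 2160718 corresponds to Tishrei 15, 4964 AM.

Tishrei 15, 4964 AM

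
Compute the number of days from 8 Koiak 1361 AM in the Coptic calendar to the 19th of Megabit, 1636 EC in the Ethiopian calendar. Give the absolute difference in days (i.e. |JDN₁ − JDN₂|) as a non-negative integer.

264

JDN of the first date = 2321867.
JDN of the second date = 2321603.
|2321603 − 2321867| = 264.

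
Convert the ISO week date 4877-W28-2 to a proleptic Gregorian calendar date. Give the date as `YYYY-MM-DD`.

ISO week 1 of 4877 is the week containing the first Thursday of 4877.
Week 28, day 2 (Tuesday) lands on 4877-07-13.

4877-07-13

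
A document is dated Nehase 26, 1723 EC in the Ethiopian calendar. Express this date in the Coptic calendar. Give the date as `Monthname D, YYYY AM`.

Mesori 26, 1447 AM

The source date corresponds to 30 August 1731 in the Gregorian calendar (JDN 2353536).
That day falls on 26 Mesori 1447 AM in the Coptic calendar.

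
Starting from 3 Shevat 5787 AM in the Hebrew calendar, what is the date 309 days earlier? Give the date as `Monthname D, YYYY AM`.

JDN of 3 Shevat 5787 AM = 2461417.
2461417 − 309 = 2461108.
JDN 2461108 in the Hebrew calendar is Adar 19, 5786 AM.

Adar 19, 5786 AM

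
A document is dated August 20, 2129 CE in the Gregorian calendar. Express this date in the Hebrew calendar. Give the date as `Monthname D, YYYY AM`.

Elul 4, 5889 AM

Both dates share Julian Day Number 2498893; in the Hebrew calendar that is 4 Elul 5889 AM.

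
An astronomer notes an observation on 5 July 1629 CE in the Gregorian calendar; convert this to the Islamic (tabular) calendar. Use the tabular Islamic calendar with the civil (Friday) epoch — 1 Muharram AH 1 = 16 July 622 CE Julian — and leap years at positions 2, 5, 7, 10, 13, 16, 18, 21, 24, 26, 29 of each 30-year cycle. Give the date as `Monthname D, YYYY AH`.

Dhu al-Qa'dah 14, 1038 AH

Julian Day Number of the source date = 2316226.
Converting JDN 2316226 to the tabular Islamic calendar gives 14 Dhu al-Qa'dah 1038 AH.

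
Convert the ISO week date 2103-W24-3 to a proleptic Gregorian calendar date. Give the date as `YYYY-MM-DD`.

2103-06-13

ISO week 1 of 2103 is the week containing the first Thursday of 2103.
Week 24, day 3 (Wednesday) lands on 2103-06-13.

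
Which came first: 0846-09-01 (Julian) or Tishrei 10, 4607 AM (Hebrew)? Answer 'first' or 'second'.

first

The two dates have Julian Day Numbers 2030303 and 2030336 respectively.
Since 2030303 < 2030336, the first date comes first.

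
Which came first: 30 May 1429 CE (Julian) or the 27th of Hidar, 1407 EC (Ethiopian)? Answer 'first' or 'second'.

second

First date → JDN 2243150; second date → JDN 2237848.
JDN 2237848 < JDN 2243150, so the second date is earlier.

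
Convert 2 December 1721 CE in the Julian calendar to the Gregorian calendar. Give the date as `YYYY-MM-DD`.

At this point the Julian calendar is 11 days behind the Gregorian.
2 December 1721 Julian + 11 days → 13 December 1721 Gregorian.

1721-12-13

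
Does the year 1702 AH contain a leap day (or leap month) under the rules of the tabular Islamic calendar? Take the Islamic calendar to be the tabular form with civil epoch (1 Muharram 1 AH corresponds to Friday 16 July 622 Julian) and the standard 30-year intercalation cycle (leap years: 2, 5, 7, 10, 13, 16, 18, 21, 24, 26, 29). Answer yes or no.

Year 1702 AH is year 22 of its 30-year cycle; leap positions are 2, 5, 7, 10, 13, 16, 18, 21, 24, 26, 29, so it is a common year (354 days).

no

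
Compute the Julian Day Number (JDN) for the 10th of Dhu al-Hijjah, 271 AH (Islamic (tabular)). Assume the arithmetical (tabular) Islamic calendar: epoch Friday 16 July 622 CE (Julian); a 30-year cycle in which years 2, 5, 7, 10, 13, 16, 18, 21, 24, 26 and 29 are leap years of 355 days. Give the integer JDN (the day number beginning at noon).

2044453

Equivalently 2 June 885 (proleptic Gregorian).
JDN 2400001 is 17 November 1858 CE (Gregorian), MJD 0; the target day is −355548 days from there, so JDN = 2044453.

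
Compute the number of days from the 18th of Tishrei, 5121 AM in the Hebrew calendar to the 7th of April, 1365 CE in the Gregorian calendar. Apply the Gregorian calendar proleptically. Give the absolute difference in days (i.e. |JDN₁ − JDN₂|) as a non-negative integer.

1643

JDN of the first date = 2218070.
JDN of the second date = 2219713.
|2219713 − 2218070| = 1643.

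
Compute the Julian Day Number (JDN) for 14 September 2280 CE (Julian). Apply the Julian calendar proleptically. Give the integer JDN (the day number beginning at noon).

2554085

In the Gregorian calendar the same day is 29 September 2280.
JDN 2299161 is 15 October 1582 CE (Gregorian); the target day is +254924 days from there, so JDN = 2554085.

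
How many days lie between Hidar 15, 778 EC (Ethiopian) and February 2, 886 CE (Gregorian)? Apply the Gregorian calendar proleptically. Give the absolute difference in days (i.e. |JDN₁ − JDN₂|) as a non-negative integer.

36604

First date → JDN 2008094; second date → JDN 2044698.
The interval is |2008094 − 2044698| = 36604 days.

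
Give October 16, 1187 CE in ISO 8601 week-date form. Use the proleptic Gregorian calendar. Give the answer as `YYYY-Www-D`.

The weekday is Friday (ISO weekday 5).
That Friday belongs to ISO week 42 of ISO year 1187.

1187-W42-5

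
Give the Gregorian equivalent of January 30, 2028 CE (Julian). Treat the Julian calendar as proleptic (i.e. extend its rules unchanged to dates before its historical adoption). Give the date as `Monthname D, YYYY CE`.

February 12, 2028 CE

At this point the Julian calendar is 13 days behind the Gregorian.
30 January 2028 Julian + 13 days → 12 February 2028 Gregorian.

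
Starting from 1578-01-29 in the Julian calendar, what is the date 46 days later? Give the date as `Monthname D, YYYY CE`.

March 16, 1578 CE

JDN of 1578-01-29 = 2297451.
2297451 + 46 = 2297497.
JDN 2297497 in the Julian calendar is March 16, 1578 CE.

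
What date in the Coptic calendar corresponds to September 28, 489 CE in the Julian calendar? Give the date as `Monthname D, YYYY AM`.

Paopi 1, 206 AM

Julian Day Number of the source date = 1899936.
Converting JDN 1899936 to the Coptic calendar gives 1 Paopi 206 AM.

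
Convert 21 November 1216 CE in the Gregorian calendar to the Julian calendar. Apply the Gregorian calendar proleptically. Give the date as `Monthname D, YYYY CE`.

For dates in this range the Gregorian date is 7 days ahead of the Julian.
21 November 1216 Gregorian − 7 days → 14 November 1216 Julian.

November 14, 1216 CE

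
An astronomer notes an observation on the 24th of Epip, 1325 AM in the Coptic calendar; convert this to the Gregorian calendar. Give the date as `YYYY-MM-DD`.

Both dates share Julian Day Number 2308944; in the Gregorian calendar that is 28 July 1609 CE.

1609-07-28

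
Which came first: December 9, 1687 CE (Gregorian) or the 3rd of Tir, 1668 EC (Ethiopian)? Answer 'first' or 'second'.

First date → JDN 2337567; second date → JDN 2333215.
JDN 2333215 < JDN 2337567, so the second date is earlier.

second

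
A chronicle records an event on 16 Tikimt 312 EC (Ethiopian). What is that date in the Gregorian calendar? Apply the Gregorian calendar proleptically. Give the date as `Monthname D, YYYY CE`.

Julian Day Number of the source date = 1837859.
Converting JDN 1837859 to the Gregorian calendar gives 15 October 319 CE.

October 15, 319 CE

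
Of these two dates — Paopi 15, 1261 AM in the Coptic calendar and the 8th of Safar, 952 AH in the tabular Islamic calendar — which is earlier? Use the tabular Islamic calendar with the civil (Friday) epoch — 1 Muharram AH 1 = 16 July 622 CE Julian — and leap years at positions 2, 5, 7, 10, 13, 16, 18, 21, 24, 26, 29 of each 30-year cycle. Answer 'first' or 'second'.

Converting both to JDN: 2285289 vs 2285480; the smaller is the first.

first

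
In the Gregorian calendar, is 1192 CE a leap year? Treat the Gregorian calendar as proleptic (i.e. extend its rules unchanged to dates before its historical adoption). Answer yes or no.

1192 is divisible by 4 and not by 100, so it is a leap year.

yes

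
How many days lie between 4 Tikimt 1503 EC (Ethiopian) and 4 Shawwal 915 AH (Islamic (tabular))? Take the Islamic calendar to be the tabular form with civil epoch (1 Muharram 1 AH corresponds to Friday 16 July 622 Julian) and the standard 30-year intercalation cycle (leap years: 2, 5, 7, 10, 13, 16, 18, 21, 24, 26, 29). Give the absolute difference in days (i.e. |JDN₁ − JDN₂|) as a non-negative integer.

259

JDN of the first date = 2272859.
JDN of the second date = 2272600.
|2272600 − 2272859| = 259.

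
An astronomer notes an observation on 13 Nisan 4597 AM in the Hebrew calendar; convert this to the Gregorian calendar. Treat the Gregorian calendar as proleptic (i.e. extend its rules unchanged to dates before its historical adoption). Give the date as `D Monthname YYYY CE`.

27 March 837 CE

Julian Day Number of the source date = 2026854.
Converting JDN 2026854 to the Gregorian calendar gives 27 March 837 CE.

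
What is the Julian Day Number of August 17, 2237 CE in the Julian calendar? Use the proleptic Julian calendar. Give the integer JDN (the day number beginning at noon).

2538351

Equivalently 1 September 2237 (Gregorian).
JDN 2299161 is 15 October 1582 CE (Gregorian); the target day is +239190 days from there, so JDN = 2538351.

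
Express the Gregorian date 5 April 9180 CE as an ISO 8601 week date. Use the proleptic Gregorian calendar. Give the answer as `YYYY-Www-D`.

The weekday is Saturday (ISO weekday 6).
That Saturday belongs to ISO week 14 of ISO year 9180.

9180-W14-6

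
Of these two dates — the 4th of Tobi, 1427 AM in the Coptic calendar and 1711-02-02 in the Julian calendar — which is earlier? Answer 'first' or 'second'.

first

First date → JDN 2345999; second date → JDN 2346033.
JDN 2345999 < JDN 2346033, so the first date is earlier.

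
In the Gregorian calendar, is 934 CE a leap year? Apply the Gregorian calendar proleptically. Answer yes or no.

934 is not divisible by 4, so it is a common year.

no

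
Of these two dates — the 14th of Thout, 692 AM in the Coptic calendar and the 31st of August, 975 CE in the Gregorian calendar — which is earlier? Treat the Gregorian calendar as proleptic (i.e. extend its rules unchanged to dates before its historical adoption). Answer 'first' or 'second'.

second

First date → JDN 2077431; second date → JDN 2077414.
JDN 2077414 < JDN 2077431, so the second date is earlier.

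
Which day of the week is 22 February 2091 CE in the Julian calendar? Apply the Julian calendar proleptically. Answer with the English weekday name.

Wednesday

Equivalently 7 March 2091 Gregorian, JDN 2484848.
JDN 2484848 mod 7 = 2, and JDN 0 was a Monday, so this is a Wednesday.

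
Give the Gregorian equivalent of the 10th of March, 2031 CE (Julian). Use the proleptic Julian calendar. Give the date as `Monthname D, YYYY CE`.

The Julian–Gregorian offset here is 13 days (Julian trailing).
10 March 2031 Julian + 13 days → 23 March 2031 Gregorian.

March 23, 2031 CE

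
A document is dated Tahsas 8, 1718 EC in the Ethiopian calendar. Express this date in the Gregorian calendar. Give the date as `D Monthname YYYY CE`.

15 December 1725 CE

Julian Day Number of the source date = 2351452.
Converting JDN 2351452 to the Gregorian calendar gives 15 December 1725 CE.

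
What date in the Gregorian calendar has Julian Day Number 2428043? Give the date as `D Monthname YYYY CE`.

28 August 1935 CE

JDN 2451545 is 1 Jan 2000; 2428043 is −23502 days from there.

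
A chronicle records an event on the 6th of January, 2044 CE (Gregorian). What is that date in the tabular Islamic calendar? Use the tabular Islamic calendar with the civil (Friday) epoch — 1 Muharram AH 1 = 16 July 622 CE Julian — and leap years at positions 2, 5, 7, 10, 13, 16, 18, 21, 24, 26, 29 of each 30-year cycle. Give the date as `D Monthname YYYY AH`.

5 Safar 1466 AH

Julian Day Number of the source date = 2467621.
Converting JDN 2467621 to the tabular Islamic calendar gives 5 Safar 1466 AH.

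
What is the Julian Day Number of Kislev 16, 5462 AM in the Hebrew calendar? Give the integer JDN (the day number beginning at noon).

Equivalently 17 December 1701 (Gregorian).
JDN 2400001 is 17 November 1858 CE (Gregorian), MJD 0; the target day is −57313 days from there, so JDN = 2342688.

2342688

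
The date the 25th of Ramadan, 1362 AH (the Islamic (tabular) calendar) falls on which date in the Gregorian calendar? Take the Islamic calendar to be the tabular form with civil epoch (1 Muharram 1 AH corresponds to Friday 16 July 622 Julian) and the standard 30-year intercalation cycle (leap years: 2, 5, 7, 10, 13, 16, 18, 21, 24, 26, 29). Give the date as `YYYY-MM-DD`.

Julian Day Number of the source date = 2430993.
Converting JDN 2430993 to the Gregorian calendar gives 25 September 1943 CE.

1943-09-25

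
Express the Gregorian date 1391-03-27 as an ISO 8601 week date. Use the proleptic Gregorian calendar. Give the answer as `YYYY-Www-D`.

The weekday is Sunday (ISO weekday 7).
That Sunday belongs to ISO week 12 of ISO year 1391.

1391-W12-7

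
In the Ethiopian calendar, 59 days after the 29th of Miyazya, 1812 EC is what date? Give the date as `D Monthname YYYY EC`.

28 Sene 1812 EC

Counting 59 days forward from JDN 2385927 reaches JDN 2385986, which is 28 Sene 1812 EC.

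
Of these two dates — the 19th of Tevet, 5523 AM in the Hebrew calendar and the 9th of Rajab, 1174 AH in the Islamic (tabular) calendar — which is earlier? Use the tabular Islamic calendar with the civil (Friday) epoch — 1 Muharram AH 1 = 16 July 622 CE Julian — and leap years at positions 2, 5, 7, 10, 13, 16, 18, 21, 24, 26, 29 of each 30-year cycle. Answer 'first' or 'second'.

The two dates have Julian Day Numbers 2364986 and 2364297 respectively.
Since 2364297 < 2364986, the second date comes first.

second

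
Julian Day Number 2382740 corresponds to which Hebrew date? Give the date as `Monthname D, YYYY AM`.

Av 25, 5571 AM

The Gregorian equivalent of JDN 2382740 is 15 August 1811.
In the Hebrew calendar that day is Av 25, 5571 AM.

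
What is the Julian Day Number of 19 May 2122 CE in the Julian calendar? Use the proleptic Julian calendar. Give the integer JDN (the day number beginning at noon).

2496257

Equivalently 2 June 2122 (Gregorian).
JDN 2400001 is 17 November 1858 CE (Gregorian), MJD 0; the target day is +96256 days from there, so JDN = 2496257.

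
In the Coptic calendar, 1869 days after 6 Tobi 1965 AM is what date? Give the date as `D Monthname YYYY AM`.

19 Meshir 1970 AM

JDN of 6 Tobi 1965 AM = 2542506.
2542506 + 1869 = 2544375.
JDN 2544375 in the Coptic calendar is 19 Meshir 1970 AM.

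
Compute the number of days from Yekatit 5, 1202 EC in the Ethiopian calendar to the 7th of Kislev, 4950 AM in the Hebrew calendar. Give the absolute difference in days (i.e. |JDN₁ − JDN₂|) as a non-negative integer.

7378

JDN of the first date = 2163040.
JDN of the second date = 2155662.
|2155662 − 2163040| = 7378.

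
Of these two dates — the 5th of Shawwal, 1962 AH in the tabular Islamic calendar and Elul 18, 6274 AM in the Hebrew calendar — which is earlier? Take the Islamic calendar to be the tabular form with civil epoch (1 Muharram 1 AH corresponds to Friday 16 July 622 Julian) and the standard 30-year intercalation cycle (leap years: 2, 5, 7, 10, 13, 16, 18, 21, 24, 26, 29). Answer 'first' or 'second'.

First date → JDN 2643623; second date → JDN 2639532.
JDN 2639532 < JDN 2643623, so the second date is earlier.

second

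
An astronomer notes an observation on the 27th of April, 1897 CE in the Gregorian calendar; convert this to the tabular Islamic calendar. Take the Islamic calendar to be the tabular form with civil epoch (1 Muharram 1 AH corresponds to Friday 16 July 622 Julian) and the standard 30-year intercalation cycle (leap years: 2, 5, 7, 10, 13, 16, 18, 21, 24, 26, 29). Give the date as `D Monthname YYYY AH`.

25 Dhu al-Qa'dah 1314 AH

Julian Day Number of the source date = 2414042.
Converting JDN 2414042 to the tabular Islamic calendar gives 25 Dhu al-Qa'dah 1314 AH.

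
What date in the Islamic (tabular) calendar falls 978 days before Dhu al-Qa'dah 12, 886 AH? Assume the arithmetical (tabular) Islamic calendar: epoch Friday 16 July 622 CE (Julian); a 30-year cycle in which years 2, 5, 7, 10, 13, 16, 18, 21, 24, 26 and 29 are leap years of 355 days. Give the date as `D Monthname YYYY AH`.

Counting 978 days back from JDN 2262360 reaches JDN 2261382, which is 7 Safar 884 AH.

7 Safar 884 AH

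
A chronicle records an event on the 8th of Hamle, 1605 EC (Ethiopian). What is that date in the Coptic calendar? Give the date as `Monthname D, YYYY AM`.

Julian Day Number of the source date = 2310389.
Converting JDN 2310389 to the Coptic calendar gives 8 Epip 1329 AM.

Epip 8, 1329 AM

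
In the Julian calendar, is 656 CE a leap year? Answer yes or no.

656 mod 4 = 0, so it is a leap year in the Julian calendar.

yes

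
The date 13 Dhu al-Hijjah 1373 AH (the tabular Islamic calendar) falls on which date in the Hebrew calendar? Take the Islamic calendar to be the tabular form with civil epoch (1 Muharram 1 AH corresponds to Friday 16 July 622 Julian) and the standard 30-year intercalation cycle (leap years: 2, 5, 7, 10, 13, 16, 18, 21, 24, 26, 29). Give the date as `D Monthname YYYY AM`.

Julian Day Number of the source date = 2434968.
Converting JDN 2434968 to the Hebrew calendar gives 14 Av 5714 AM.

14 Av 5714 AM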